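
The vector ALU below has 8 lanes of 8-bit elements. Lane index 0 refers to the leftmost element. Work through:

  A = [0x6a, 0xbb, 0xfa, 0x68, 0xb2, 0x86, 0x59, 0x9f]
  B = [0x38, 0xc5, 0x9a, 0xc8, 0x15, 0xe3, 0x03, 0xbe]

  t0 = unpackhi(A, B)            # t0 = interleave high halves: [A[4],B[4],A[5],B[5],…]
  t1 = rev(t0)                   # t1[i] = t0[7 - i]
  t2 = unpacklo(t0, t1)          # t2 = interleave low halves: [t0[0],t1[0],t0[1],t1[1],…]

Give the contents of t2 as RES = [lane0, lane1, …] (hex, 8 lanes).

RES = [0xb2, 0xbe, 0x15, 0x9f, 0x86, 0x03, 0xe3, 0x59]

t0 = [0xb2, 0x15, 0x86, 0xe3, 0x59, 0x03, 0x9f, 0xbe]
t1 = [0xbe, 0x9f, 0x03, 0x59, 0xe3, 0x86, 0x15, 0xb2]
t2 = [0xb2, 0xbe, 0x15, 0x9f, 0x86, 0x03, 0xe3, 0x59]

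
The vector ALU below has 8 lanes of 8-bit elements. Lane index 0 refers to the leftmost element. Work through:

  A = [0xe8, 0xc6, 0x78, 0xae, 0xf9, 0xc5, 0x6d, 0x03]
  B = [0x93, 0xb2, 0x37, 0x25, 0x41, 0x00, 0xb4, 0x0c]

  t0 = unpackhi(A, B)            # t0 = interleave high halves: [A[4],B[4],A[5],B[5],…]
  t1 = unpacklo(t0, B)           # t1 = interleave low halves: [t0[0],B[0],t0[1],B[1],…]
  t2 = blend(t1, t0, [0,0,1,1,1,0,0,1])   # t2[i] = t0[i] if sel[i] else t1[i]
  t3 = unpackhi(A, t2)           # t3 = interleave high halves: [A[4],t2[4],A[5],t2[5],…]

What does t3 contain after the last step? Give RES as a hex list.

RES = [ 0xf9  0x6d  0xc5  0x37  0x6d  0x00  0x03  0x0c ]

t0 = [0xf9, 0x41, 0xc5, 0x00, 0x6d, 0xb4, 0x03, 0x0c]
t1 = [0xf9, 0x93, 0x41, 0xb2, 0xc5, 0x37, 0x00, 0x25]
t2 = [0xf9, 0x93, 0xc5, 0x00, 0x6d, 0x37, 0x00, 0x0c]
t3 = [0xf9, 0x6d, 0xc5, 0x37, 0x6d, 0x00, 0x03, 0x0c]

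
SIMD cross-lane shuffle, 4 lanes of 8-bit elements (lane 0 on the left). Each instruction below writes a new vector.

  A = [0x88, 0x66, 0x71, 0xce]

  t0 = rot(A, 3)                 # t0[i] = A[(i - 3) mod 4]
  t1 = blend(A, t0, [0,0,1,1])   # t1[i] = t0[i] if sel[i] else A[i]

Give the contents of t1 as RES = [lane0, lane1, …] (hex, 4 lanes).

→ t0 |66|71|ce|88|
→ t1 |88|66|ce|88|

RES = [ 0x88  0x66  0xce  0x88 ]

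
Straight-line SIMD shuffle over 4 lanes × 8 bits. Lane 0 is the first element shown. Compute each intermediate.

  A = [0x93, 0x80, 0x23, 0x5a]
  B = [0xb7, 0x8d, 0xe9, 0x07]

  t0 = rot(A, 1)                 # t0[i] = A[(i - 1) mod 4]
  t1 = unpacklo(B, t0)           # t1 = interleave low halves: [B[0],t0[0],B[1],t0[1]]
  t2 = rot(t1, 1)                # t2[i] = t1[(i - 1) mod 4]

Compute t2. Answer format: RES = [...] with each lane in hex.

RES = [0x93, 0xb7, 0x5a, 0x8d]

t0 = [0x5a, 0x93, 0x80, 0x23]
t1 = [0xb7, 0x5a, 0x8d, 0x93]
t2 = [0x93, 0xb7, 0x5a, 0x8d]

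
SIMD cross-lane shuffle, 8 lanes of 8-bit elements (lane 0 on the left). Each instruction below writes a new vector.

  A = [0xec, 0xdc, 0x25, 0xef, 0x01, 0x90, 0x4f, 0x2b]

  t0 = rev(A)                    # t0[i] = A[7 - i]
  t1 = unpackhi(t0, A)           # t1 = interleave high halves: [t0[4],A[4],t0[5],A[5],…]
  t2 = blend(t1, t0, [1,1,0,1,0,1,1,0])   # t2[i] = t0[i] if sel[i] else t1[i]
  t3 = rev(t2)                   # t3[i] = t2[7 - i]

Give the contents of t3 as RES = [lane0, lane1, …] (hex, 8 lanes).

  t0: 2b 4f 90 01 ef 25 dc ec
  t1: ef 01 25 90 dc 4f ec 2b
  t2: 2b 4f 25 01 dc 25 dc 2b
  t3: 2b dc 25 dc 01 25 4f 2b

RES = [0x2b, 0xdc, 0x25, 0xdc, 0x01, 0x25, 0x4f, 0x2b]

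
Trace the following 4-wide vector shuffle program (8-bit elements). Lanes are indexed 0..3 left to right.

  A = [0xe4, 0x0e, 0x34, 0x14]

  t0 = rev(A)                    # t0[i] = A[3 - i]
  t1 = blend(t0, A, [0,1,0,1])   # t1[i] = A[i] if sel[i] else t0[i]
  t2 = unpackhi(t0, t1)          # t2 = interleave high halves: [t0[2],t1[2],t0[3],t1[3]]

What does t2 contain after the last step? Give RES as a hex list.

RES = [0x0e, 0x0e, 0xe4, 0x14]

  t0: 14 34 0e e4
  t1: 14 0e 0e 14
  t2: 0e 0e e4 14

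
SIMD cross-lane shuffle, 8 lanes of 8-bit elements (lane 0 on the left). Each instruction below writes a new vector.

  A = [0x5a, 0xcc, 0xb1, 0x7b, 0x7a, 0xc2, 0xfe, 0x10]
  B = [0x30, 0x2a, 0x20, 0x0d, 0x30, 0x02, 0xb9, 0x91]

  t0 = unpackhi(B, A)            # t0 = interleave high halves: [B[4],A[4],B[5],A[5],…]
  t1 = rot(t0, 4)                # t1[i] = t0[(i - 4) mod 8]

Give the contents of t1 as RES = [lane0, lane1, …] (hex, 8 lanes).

→ t0 |30|7a|02|c2|b9|fe|91|10|
→ t1 |b9|fe|91|10|30|7a|02|c2|

RES = [ 0xb9  0xfe  0x91  0x10  0x30  0x7a  0x02  0xc2 ]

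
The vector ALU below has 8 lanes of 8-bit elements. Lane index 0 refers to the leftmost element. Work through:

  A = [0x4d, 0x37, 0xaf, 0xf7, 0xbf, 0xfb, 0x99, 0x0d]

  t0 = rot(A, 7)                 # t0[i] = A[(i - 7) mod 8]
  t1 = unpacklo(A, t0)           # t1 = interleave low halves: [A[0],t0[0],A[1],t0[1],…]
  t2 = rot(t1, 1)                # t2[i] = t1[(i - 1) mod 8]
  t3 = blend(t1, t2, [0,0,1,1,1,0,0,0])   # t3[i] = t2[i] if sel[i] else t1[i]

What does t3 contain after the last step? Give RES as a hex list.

RES = [ 0x4d  0x37  0x37  0x37  0xaf  0xf7  0xf7  0xbf ]

→ t0 |37|af|f7|bf|fb|99|0d|4d|
→ t1 |4d|37|37|af|af|f7|f7|bf|
→ t2 |bf|4d|37|37|af|af|f7|f7|
→ t3 |4d|37|37|37|af|f7|f7|bf|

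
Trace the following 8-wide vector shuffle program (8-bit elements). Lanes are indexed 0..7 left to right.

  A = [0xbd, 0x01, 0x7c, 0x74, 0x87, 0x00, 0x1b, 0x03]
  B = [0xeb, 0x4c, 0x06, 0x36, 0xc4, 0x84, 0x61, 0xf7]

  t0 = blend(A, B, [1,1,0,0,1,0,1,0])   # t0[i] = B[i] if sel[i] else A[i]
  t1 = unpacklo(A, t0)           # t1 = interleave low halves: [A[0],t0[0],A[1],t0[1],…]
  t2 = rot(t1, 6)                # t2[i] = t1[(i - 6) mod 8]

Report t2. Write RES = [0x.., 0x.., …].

  t0: eb 4c 7c 74 c4 00 61 03
  t1: bd eb 01 4c 7c 7c 74 74
  t2: 01 4c 7c 7c 74 74 bd eb

RES = [ 0x01  0x4c  0x7c  0x7c  0x74  0x74  0xbd  0xeb ]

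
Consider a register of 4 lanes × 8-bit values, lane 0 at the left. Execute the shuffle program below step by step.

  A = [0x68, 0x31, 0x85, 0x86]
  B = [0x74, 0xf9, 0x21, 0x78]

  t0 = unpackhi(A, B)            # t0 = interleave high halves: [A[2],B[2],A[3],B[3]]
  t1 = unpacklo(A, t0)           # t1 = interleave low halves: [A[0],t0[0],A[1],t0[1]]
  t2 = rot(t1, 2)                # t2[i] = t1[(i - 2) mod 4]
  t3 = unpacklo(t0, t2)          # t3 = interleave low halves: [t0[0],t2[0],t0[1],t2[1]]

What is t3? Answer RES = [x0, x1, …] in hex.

RES = [0x85, 0x31, 0x21, 0x21]

→ t0 |85|21|86|78|
→ t1 |68|85|31|21|
→ t2 |31|21|68|85|
→ t3 |85|31|21|21|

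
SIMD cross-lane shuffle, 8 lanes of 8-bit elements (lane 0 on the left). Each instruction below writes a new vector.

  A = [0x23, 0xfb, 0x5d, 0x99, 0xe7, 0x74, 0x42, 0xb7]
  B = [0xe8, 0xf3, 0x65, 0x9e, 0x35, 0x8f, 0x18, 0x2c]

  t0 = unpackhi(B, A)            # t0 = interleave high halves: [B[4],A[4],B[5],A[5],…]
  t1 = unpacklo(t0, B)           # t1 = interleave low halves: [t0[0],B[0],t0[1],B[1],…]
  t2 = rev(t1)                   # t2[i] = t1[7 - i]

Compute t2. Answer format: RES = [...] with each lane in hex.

RES = [0x9e, 0x74, 0x65, 0x8f, 0xf3, 0xe7, 0xe8, 0x35]

t0 = [0x35, 0xe7, 0x8f, 0x74, 0x18, 0x42, 0x2c, 0xb7]
t1 = [0x35, 0xe8, 0xe7, 0xf3, 0x8f, 0x65, 0x74, 0x9e]
t2 = [0x9e, 0x74, 0x65, 0x8f, 0xf3, 0xe7, 0xe8, 0x35]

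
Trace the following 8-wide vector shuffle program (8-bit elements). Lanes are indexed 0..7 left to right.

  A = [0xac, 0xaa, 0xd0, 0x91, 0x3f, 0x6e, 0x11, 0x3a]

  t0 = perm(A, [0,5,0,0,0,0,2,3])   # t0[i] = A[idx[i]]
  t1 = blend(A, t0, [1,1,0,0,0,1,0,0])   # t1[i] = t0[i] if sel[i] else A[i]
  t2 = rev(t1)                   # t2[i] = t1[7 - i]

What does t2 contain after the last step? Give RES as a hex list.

t0 = [0xac, 0x6e, 0xac, 0xac, 0xac, 0xac, 0xd0, 0x91]
t1 = [0xac, 0x6e, 0xd0, 0x91, 0x3f, 0xac, 0x11, 0x3a]
t2 = [0x3a, 0x11, 0xac, 0x3f, 0x91, 0xd0, 0x6e, 0xac]

RES = [ 0x3a  0x11  0xac  0x3f  0x91  0xd0  0x6e  0xac ]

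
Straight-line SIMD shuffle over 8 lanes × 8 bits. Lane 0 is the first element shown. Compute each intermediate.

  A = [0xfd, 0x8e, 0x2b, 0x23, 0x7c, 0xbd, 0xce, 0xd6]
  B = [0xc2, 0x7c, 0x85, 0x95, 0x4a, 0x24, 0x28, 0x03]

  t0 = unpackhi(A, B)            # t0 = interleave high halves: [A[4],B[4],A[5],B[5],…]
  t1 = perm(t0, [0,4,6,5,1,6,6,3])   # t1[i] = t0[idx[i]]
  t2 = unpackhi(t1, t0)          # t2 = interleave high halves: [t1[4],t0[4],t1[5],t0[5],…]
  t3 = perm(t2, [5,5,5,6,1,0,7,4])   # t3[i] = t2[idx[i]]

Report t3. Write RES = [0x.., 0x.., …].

RES = [0xd6, 0xd6, 0xd6, 0x24, 0xce, 0x4a, 0x03, 0xd6]

t0 = [0x7c, 0x4a, 0xbd, 0x24, 0xce, 0x28, 0xd6, 0x03]
t1 = [0x7c, 0xce, 0xd6, 0x28, 0x4a, 0xd6, 0xd6, 0x24]
t2 = [0x4a, 0xce, 0xd6, 0x28, 0xd6, 0xd6, 0x24, 0x03]
t3 = [0xd6, 0xd6, 0xd6, 0x24, 0xce, 0x4a, 0x03, 0xd6]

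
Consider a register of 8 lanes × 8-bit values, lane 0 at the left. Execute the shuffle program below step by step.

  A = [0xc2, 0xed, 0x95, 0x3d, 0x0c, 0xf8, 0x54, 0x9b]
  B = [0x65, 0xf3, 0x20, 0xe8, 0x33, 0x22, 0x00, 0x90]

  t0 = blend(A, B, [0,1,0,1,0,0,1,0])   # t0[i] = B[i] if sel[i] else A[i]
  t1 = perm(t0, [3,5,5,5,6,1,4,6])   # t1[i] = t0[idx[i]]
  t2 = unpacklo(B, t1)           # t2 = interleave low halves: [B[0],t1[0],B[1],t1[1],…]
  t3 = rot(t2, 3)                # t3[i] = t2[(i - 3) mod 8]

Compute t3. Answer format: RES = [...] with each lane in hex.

→ t0 |c2|f3|95|e8|0c|f8|00|9b|
→ t1 |e8|f8|f8|f8|00|f3|0c|00|
→ t2 |65|e8|f3|f8|20|f8|e8|f8|
→ t3 |f8|e8|f8|65|e8|f3|f8|20|

RES = [0xf8, 0xe8, 0xf8, 0x65, 0xe8, 0xf3, 0xf8, 0x20]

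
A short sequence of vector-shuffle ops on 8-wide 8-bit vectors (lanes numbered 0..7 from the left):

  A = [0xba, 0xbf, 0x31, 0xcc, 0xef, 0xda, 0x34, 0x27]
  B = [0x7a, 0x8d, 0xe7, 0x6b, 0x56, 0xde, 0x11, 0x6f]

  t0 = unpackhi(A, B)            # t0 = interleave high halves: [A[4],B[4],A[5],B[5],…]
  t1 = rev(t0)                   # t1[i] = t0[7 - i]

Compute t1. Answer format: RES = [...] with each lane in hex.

t0 = [0xef, 0x56, 0xda, 0xde, 0x34, 0x11, 0x27, 0x6f]
t1 = [0x6f, 0x27, 0x11, 0x34, 0xde, 0xda, 0x56, 0xef]

RES = [0x6f, 0x27, 0x11, 0x34, 0xde, 0xda, 0x56, 0xef]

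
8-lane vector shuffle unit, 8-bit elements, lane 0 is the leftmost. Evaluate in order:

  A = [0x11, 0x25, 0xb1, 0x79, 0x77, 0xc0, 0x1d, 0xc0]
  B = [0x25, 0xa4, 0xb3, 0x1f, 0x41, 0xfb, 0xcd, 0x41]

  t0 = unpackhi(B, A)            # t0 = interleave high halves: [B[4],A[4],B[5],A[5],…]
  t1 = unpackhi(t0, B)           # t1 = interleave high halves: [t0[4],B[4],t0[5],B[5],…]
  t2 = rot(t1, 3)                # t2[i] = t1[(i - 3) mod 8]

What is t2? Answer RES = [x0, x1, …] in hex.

→ t0 |41|77|fb|c0|cd|1d|41|c0|
→ t1 |cd|41|1d|fb|41|cd|c0|41|
→ t2 |cd|c0|41|cd|41|1d|fb|41|

RES = [0xcd, 0xc0, 0x41, 0xcd, 0x41, 0x1d, 0xfb, 0x41]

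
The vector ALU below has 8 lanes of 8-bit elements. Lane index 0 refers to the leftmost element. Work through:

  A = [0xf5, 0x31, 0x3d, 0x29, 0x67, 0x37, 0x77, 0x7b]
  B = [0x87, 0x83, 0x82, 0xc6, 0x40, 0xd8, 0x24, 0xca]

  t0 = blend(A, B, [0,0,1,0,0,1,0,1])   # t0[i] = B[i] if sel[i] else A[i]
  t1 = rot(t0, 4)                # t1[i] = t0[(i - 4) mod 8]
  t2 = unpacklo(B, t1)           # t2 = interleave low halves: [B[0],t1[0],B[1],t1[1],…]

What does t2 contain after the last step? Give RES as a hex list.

RES = [ 0x87  0x67  0x83  0xd8  0x82  0x77  0xc6  0xca ]

→ t0 |f5|31|82|29|67|d8|77|ca|
→ t1 |67|d8|77|ca|f5|31|82|29|
→ t2 |87|67|83|d8|82|77|c6|ca|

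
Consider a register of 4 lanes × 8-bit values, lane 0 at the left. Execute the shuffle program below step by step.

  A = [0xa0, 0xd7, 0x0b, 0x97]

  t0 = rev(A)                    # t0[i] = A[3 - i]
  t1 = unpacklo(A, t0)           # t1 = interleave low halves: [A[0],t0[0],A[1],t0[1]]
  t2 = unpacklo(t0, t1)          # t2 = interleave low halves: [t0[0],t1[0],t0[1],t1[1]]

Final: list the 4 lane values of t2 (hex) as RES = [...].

→ t0 |97|0b|d7|a0|
→ t1 |a0|97|d7|0b|
→ t2 |97|a0|0b|97|

RES = [ 0x97  0xa0  0x0b  0x97 ]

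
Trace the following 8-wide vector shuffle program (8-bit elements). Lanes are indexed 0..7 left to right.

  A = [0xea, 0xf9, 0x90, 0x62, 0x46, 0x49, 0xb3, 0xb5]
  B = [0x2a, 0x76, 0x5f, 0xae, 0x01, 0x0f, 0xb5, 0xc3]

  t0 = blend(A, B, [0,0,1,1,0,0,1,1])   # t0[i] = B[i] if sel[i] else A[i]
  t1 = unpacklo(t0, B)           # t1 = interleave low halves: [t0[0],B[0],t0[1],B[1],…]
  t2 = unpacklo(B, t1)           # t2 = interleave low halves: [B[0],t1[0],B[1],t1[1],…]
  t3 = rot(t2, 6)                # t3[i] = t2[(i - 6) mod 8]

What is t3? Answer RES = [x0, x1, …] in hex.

RES = [0x76, 0x2a, 0x5f, 0xf9, 0xae, 0x76, 0x2a, 0xea]

→ t0 |ea|f9|5f|ae|46|49|b5|c3|
→ t1 |ea|2a|f9|76|5f|5f|ae|ae|
→ t2 |2a|ea|76|2a|5f|f9|ae|76|
→ t3 |76|2a|5f|f9|ae|76|2a|ea|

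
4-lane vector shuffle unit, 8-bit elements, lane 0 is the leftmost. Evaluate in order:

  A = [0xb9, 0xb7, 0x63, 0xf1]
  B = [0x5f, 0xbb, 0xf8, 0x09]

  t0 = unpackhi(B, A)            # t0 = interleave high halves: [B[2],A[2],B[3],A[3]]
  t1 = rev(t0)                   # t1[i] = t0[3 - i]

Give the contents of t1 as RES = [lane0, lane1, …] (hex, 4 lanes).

RES = [ 0xf1  0x09  0x63  0xf8 ]

  t0: f8 63 09 f1
  t1: f1 09 63 f8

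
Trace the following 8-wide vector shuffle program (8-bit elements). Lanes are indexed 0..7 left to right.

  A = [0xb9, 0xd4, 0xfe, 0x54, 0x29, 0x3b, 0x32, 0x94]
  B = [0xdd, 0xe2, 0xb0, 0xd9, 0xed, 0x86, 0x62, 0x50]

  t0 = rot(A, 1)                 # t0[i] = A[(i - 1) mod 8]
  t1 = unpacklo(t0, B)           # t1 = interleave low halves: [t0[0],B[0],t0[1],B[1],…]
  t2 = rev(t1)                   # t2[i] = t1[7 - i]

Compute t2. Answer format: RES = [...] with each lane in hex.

RES = [ 0xd9  0xfe  0xb0  0xd4  0xe2  0xb9  0xdd  0x94 ]

  t0: 94 b9 d4 fe 54 29 3b 32
  t1: 94 dd b9 e2 d4 b0 fe d9
  t2: d9 fe b0 d4 e2 b9 dd 94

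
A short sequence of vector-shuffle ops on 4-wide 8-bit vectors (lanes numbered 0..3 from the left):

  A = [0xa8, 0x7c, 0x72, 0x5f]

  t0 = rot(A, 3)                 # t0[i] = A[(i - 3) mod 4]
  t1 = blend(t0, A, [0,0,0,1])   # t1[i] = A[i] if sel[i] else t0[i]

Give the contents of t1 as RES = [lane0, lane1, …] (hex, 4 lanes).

RES = [ 0x7c  0x72  0x5f  0x5f ]

t0 = [0x7c, 0x72, 0x5f, 0xa8]
t1 = [0x7c, 0x72, 0x5f, 0x5f]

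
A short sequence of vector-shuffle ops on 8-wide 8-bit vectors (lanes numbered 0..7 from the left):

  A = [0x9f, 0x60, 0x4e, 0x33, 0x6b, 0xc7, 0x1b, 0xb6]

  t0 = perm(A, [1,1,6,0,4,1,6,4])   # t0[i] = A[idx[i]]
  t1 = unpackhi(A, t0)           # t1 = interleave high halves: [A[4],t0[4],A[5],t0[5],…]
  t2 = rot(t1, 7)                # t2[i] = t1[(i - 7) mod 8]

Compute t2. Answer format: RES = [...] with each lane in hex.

RES = [ 0x6b  0xc7  0x60  0x1b  0x1b  0xb6  0x6b  0x6b ]

t0 = [0x60, 0x60, 0x1b, 0x9f, 0x6b, 0x60, 0x1b, 0x6b]
t1 = [0x6b, 0x6b, 0xc7, 0x60, 0x1b, 0x1b, 0xb6, 0x6b]
t2 = [0x6b, 0xc7, 0x60, 0x1b, 0x1b, 0xb6, 0x6b, 0x6b]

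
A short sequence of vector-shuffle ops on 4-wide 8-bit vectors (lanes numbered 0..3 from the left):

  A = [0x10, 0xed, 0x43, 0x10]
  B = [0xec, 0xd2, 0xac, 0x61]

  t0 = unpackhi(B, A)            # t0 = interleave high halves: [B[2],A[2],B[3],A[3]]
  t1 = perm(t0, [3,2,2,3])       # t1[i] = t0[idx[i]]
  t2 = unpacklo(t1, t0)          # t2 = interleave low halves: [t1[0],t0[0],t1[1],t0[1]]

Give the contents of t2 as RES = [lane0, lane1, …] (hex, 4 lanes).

→ t0 |ac|43|61|10|
→ t1 |10|61|61|10|
→ t2 |10|ac|61|43|

RES = [ 0x10  0xac  0x61  0x43 ]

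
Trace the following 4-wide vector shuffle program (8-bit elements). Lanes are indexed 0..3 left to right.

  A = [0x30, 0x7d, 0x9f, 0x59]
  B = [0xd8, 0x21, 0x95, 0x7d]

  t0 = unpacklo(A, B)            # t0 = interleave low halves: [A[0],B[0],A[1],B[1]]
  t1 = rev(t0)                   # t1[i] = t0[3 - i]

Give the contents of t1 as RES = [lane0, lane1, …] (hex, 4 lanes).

RES = [ 0x21  0x7d  0xd8  0x30 ]

→ t0 |30|d8|7d|21|
→ t1 |21|7d|d8|30|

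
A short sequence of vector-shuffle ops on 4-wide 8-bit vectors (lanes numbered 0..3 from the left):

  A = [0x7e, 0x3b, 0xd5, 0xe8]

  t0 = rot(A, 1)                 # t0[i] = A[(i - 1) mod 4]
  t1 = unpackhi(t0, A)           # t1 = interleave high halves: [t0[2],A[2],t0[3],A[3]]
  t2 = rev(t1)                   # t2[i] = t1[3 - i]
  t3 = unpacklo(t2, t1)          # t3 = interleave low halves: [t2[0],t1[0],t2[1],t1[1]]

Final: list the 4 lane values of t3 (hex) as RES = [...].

  t0: e8 7e 3b d5
  t1: 3b d5 d5 e8
  t2: e8 d5 d5 3b
  t3: e8 3b d5 d5

RES = [ 0xe8  0x3b  0xd5  0xd5 ]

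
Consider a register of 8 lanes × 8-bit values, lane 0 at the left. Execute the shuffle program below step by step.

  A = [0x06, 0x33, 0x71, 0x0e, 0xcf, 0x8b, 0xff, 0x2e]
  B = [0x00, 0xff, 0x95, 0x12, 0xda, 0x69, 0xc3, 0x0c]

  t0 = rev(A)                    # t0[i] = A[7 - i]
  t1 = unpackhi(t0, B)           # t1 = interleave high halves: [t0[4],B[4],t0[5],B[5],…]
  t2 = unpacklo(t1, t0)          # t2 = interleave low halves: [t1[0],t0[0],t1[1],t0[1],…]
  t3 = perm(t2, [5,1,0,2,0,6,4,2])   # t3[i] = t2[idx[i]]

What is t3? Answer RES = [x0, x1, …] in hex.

t0 = [0x2e, 0xff, 0x8b, 0xcf, 0x0e, 0x71, 0x33, 0x06]
t1 = [0x0e, 0xda, 0x71, 0x69, 0x33, 0xc3, 0x06, 0x0c]
t2 = [0x0e, 0x2e, 0xda, 0xff, 0x71, 0x8b, 0x69, 0xcf]
t3 = [0x8b, 0x2e, 0x0e, 0xda, 0x0e, 0x69, 0x71, 0xda]

RES = [ 0x8b  0x2e  0x0e  0xda  0x0e  0x69  0x71  0xda ]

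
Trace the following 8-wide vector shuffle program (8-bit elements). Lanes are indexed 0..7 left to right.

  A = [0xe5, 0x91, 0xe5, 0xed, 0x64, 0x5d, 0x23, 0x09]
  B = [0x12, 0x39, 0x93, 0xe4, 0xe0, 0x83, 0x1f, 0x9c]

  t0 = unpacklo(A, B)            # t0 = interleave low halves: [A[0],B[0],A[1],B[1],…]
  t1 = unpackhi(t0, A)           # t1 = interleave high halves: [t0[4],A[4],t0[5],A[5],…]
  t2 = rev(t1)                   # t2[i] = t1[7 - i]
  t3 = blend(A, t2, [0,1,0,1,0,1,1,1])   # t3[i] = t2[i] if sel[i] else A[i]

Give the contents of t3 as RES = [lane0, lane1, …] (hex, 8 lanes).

RES = [0xe5, 0xe4, 0xe5, 0xed, 0x64, 0x93, 0x64, 0xe5]

  t0: e5 12 91 39 e5 93 ed e4
  t1: e5 64 93 5d ed 23 e4 09
  t2: 09 e4 23 ed 5d 93 64 e5
  t3: e5 e4 e5 ed 64 93 64 e5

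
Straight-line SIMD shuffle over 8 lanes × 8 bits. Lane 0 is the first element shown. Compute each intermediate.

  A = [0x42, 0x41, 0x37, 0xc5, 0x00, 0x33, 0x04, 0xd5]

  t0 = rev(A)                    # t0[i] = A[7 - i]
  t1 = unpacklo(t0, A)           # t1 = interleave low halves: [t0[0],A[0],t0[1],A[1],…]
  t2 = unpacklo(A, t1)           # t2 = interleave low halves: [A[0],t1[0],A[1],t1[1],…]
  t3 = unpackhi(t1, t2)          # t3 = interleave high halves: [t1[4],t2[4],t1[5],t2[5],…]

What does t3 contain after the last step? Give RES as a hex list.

→ t0 |d5|04|33|00|c5|37|41|42|
→ t1 |d5|42|04|41|33|37|00|c5|
→ t2 |42|d5|41|42|37|04|c5|41|
→ t3 |33|37|37|04|00|c5|c5|41|

RES = [0x33, 0x37, 0x37, 0x04, 0x00, 0xc5, 0xc5, 0x41]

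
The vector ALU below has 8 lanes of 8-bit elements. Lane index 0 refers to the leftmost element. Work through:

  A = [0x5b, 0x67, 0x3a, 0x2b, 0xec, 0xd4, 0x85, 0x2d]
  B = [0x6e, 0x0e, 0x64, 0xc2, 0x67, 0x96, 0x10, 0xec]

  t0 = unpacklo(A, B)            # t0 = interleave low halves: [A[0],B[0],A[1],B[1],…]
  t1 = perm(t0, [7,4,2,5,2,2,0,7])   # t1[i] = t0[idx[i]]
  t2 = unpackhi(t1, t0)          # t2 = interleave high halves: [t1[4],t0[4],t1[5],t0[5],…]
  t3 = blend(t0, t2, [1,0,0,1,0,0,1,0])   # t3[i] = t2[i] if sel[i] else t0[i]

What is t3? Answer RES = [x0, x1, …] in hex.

RES = [ 0x67  0x6e  0x67  0x64  0x3a  0x64  0xc2  0xc2 ]

  t0: 5b 6e 67 0e 3a 64 2b c2
  t1: c2 3a 67 64 67 67 5b c2
  t2: 67 3a 67 64 5b 2b c2 c2
  t3: 67 6e 67 64 3a 64 c2 c2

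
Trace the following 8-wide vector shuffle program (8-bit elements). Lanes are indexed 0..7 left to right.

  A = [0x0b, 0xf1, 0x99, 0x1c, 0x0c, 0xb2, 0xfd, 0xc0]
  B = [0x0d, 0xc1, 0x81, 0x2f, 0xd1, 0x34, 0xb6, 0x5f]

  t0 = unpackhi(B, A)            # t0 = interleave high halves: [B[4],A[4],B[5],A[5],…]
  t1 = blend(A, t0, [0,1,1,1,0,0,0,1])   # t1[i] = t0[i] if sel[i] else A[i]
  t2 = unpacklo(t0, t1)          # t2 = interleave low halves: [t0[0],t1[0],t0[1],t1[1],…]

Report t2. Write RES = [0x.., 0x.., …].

RES = [0xd1, 0x0b, 0x0c, 0x0c, 0x34, 0x34, 0xb2, 0xb2]

t0 = [0xd1, 0x0c, 0x34, 0xb2, 0xb6, 0xfd, 0x5f, 0xc0]
t1 = [0x0b, 0x0c, 0x34, 0xb2, 0x0c, 0xb2, 0xfd, 0xc0]
t2 = [0xd1, 0x0b, 0x0c, 0x0c, 0x34, 0x34, 0xb2, 0xb2]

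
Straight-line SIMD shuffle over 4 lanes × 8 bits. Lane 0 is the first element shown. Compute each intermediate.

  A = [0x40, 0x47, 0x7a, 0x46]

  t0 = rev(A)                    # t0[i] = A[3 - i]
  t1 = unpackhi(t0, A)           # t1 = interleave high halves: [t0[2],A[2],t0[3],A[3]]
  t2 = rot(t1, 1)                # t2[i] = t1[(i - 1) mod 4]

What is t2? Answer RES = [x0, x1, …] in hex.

t0 = [0x46, 0x7a, 0x47, 0x40]
t1 = [0x47, 0x7a, 0x40, 0x46]
t2 = [0x46, 0x47, 0x7a, 0x40]

RES = [ 0x46  0x47  0x7a  0x40 ]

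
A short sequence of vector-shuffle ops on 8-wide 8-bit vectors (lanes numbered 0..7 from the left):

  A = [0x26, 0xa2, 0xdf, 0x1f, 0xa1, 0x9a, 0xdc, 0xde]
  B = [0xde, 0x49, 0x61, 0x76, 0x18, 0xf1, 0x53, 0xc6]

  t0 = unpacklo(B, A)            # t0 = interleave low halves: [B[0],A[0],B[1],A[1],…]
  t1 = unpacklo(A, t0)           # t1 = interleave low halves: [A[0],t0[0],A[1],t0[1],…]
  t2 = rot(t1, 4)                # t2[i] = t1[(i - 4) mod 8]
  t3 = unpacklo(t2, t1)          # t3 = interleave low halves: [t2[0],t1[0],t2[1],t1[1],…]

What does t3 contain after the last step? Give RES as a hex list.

RES = [ 0xdf  0x26  0x49  0xde  0x1f  0xa2  0xa2  0x26 ]

→ t0 |de|26|49|a2|61|df|76|1f|
→ t1 |26|de|a2|26|df|49|1f|a2|
→ t2 |df|49|1f|a2|26|de|a2|26|
→ t3 |df|26|49|de|1f|a2|a2|26|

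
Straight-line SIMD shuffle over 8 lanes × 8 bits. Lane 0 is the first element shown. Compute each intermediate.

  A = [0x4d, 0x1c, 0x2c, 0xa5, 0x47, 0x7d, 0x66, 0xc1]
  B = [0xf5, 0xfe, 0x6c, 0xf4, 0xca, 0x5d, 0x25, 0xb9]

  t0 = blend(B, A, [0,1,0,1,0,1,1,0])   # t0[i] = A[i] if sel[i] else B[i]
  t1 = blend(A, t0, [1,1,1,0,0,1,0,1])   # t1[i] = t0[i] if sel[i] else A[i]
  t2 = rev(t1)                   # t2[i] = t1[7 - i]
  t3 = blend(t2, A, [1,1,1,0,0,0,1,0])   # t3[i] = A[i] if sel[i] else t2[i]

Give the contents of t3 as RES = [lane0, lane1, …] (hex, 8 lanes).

RES = [ 0x4d  0x1c  0x2c  0x47  0xa5  0x6c  0x66  0xf5 ]

→ t0 |f5|1c|6c|a5|ca|7d|66|b9|
→ t1 |f5|1c|6c|a5|47|7d|66|b9|
→ t2 |b9|66|7d|47|a5|6c|1c|f5|
→ t3 |4d|1c|2c|47|a5|6c|66|f5|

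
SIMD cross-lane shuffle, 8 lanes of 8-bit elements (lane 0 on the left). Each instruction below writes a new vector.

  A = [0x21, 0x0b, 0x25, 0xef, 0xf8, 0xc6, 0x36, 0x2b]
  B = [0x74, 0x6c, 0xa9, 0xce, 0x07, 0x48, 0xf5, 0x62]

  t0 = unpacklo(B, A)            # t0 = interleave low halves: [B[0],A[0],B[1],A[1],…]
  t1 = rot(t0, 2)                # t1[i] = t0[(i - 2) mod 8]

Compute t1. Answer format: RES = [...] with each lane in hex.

RES = [ 0xce  0xef  0x74  0x21  0x6c  0x0b  0xa9  0x25 ]

t0 = [0x74, 0x21, 0x6c, 0x0b, 0xa9, 0x25, 0xce, 0xef]
t1 = [0xce, 0xef, 0x74, 0x21, 0x6c, 0x0b, 0xa9, 0x25]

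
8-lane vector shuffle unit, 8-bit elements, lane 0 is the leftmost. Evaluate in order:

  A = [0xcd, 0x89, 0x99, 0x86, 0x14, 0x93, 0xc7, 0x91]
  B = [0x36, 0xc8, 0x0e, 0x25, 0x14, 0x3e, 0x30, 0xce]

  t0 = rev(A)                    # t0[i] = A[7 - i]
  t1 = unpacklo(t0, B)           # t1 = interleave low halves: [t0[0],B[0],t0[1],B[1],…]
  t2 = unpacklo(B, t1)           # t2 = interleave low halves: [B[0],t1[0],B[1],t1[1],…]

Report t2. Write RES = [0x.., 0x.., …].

RES = [ 0x36  0x91  0xc8  0x36  0x0e  0xc7  0x25  0xc8 ]

t0 = [0x91, 0xc7, 0x93, 0x14, 0x86, 0x99, 0x89, 0xcd]
t1 = [0x91, 0x36, 0xc7, 0xc8, 0x93, 0x0e, 0x14, 0x25]
t2 = [0x36, 0x91, 0xc8, 0x36, 0x0e, 0xc7, 0x25, 0xc8]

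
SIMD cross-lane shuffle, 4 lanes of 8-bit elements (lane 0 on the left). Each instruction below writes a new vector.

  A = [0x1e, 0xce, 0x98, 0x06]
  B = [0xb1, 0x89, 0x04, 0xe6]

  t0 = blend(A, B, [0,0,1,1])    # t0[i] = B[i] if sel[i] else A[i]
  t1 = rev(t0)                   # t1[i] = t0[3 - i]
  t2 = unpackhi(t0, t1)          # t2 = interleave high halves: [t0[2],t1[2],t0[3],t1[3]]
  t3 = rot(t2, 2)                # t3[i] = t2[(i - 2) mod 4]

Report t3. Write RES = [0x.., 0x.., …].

RES = [ 0xe6  0x1e  0x04  0xce ]

  t0: 1e ce 04 e6
  t1: e6 04 ce 1e
  t2: 04 ce e6 1e
  t3: e6 1e 04 ce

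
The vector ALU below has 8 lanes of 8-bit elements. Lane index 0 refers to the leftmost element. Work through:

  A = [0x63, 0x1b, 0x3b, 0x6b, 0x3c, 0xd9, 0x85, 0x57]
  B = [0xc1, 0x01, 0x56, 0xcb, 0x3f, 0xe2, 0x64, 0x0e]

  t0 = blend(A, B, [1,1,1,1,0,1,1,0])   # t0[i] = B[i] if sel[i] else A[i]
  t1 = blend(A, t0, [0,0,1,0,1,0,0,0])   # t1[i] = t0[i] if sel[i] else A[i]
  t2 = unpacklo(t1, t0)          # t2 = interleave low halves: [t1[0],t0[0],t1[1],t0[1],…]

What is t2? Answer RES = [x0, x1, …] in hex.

→ t0 |c1|01|56|cb|3c|e2|64|57|
→ t1 |63|1b|56|6b|3c|d9|85|57|
→ t2 |63|c1|1b|01|56|56|6b|cb|

RES = [0x63, 0xc1, 0x1b, 0x01, 0x56, 0x56, 0x6b, 0xcb]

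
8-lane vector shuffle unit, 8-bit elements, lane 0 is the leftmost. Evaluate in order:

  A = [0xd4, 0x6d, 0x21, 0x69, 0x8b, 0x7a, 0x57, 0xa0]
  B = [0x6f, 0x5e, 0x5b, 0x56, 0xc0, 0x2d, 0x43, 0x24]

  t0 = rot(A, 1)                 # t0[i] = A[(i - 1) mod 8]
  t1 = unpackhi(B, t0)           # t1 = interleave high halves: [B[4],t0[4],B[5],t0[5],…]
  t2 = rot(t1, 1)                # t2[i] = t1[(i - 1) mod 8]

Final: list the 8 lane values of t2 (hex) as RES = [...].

→ t0 |a0|d4|6d|21|69|8b|7a|57|
→ t1 |c0|69|2d|8b|43|7a|24|57|
→ t2 |57|c0|69|2d|8b|43|7a|24|

RES = [0x57, 0xc0, 0x69, 0x2d, 0x8b, 0x43, 0x7a, 0x24]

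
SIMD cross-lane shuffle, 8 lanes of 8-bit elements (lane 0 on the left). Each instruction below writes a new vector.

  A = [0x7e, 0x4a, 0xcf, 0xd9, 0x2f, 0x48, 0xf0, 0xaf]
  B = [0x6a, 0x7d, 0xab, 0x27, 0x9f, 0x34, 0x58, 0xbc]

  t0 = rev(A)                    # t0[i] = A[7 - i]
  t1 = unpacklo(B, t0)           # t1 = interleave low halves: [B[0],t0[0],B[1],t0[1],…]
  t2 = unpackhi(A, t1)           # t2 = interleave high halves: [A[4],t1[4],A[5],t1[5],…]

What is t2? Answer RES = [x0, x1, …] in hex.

→ t0 |af|f0|48|2f|d9|cf|4a|7e|
→ t1 |6a|af|7d|f0|ab|48|27|2f|
→ t2 |2f|ab|48|48|f0|27|af|2f|

RES = [0x2f, 0xab, 0x48, 0x48, 0xf0, 0x27, 0xaf, 0x2f]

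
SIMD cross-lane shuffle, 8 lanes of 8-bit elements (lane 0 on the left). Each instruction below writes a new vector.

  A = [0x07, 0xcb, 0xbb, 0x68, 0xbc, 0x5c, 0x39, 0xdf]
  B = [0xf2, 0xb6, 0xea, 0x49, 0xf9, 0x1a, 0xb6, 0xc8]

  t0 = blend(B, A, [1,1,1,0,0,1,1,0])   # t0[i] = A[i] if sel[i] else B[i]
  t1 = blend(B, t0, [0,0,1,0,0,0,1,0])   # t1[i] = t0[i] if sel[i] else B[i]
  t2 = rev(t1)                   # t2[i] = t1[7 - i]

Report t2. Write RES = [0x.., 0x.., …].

RES = [ 0xc8  0x39  0x1a  0xf9  0x49  0xbb  0xb6  0xf2 ]

  t0: 07 cb bb 49 f9 5c 39 c8
  t1: f2 b6 bb 49 f9 1a 39 c8
  t2: c8 39 1a f9 49 bb b6 f2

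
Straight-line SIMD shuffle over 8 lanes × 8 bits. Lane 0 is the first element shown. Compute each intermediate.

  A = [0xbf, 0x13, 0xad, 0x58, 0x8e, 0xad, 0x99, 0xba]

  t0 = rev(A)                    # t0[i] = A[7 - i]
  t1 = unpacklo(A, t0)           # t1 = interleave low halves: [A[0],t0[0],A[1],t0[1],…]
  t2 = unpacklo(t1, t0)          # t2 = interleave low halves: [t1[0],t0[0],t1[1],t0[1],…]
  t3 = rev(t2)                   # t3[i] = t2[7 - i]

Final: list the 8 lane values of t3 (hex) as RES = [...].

→ t0 |ba|99|ad|8e|58|ad|13|bf|
→ t1 |bf|ba|13|99|ad|ad|58|8e|
→ t2 |bf|ba|ba|99|13|ad|99|8e|
→ t3 |8e|99|ad|13|99|ba|ba|bf|

RES = [0x8e, 0x99, 0xad, 0x13, 0x99, 0xba, 0xba, 0xbf]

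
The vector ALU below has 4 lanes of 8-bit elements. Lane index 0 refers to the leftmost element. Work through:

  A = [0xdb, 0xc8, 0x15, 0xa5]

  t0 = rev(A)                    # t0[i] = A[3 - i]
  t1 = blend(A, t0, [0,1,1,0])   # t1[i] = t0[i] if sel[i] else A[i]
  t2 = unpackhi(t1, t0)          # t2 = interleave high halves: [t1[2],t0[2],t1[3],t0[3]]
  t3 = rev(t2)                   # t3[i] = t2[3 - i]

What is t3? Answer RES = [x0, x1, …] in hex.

RES = [ 0xdb  0xa5  0xc8  0xc8 ]

t0 = [0xa5, 0x15, 0xc8, 0xdb]
t1 = [0xdb, 0x15, 0xc8, 0xa5]
t2 = [0xc8, 0xc8, 0xa5, 0xdb]
t3 = [0xdb, 0xa5, 0xc8, 0xc8]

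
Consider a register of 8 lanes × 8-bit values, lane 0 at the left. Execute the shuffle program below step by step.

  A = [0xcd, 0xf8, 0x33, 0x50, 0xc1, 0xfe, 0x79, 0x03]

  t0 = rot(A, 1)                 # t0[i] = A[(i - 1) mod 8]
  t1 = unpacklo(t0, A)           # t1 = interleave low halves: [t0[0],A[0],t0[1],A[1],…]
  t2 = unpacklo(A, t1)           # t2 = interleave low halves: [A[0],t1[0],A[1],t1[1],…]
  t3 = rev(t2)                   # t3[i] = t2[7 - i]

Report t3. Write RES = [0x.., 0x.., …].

RES = [0xf8, 0x50, 0xcd, 0x33, 0xcd, 0xf8, 0x03, 0xcd]

→ t0 |03|cd|f8|33|50|c1|fe|79|
→ t1 |03|cd|cd|f8|f8|33|33|50|
→ t2 |cd|03|f8|cd|33|cd|50|f8|
→ t3 |f8|50|cd|33|cd|f8|03|cd|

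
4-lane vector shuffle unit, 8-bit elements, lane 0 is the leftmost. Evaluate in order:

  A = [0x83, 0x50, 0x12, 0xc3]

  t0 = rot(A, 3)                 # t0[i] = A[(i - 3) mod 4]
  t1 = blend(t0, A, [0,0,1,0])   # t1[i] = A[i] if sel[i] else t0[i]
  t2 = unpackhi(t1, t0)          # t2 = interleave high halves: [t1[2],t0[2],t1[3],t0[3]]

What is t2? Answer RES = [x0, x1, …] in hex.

t0 = [0x50, 0x12, 0xc3, 0x83]
t1 = [0x50, 0x12, 0x12, 0x83]
t2 = [0x12, 0xc3, 0x83, 0x83]

RES = [0x12, 0xc3, 0x83, 0x83]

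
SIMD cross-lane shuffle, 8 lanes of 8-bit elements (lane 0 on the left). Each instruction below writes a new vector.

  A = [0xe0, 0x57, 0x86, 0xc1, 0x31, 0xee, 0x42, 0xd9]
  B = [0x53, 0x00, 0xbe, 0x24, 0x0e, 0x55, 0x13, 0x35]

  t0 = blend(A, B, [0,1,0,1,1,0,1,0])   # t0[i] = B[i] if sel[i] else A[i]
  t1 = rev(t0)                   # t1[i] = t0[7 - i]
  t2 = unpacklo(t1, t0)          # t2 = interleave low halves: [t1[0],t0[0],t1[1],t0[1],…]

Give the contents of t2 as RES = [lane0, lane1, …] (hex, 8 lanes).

→ t0 |e0|00|86|24|0e|ee|13|d9|
→ t1 |d9|13|ee|0e|24|86|00|e0|
→ t2 |d9|e0|13|00|ee|86|0e|24|

RES = [ 0xd9  0xe0  0x13  0x00  0xee  0x86  0x0e  0x24 ]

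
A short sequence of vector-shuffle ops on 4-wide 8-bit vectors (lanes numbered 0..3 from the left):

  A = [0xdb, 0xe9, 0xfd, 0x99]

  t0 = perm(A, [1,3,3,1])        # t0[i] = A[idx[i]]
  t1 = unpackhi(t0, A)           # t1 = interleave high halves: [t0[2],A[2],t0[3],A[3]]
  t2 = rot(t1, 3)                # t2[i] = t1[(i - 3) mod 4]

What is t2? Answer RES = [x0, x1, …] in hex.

RES = [0xfd, 0xe9, 0x99, 0x99]

  t0: e9 99 99 e9
  t1: 99 fd e9 99
  t2: fd e9 99 99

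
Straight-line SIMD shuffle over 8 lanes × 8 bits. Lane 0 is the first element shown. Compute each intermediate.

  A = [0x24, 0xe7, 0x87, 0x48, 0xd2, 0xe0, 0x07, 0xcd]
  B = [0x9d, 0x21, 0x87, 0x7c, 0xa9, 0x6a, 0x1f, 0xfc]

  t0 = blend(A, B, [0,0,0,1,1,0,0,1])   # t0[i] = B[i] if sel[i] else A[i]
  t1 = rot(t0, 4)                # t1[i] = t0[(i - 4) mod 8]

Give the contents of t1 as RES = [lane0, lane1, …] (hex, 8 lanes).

t0 = [0x24, 0xe7, 0x87, 0x7c, 0xa9, 0xe0, 0x07, 0xfc]
t1 = [0xa9, 0xe0, 0x07, 0xfc, 0x24, 0xe7, 0x87, 0x7c]

RES = [0xa9, 0xe0, 0x07, 0xfc, 0x24, 0xe7, 0x87, 0x7c]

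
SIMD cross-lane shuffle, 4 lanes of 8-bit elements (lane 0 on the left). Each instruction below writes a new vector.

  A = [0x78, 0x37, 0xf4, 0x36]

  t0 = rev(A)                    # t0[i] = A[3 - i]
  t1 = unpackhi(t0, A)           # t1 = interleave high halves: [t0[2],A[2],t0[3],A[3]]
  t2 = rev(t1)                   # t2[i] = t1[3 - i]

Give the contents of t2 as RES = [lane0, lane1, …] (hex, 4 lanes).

t0 = [0x36, 0xf4, 0x37, 0x78]
t1 = [0x37, 0xf4, 0x78, 0x36]
t2 = [0x36, 0x78, 0xf4, 0x37]

RES = [ 0x36  0x78  0xf4  0x37 ]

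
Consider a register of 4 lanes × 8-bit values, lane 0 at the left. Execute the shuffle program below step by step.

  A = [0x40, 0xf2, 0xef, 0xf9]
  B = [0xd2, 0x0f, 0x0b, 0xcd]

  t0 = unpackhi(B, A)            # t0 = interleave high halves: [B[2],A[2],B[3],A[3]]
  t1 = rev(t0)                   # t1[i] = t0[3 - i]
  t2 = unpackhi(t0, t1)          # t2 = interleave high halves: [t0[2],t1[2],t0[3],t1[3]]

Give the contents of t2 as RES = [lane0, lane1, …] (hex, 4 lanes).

  t0: 0b ef cd f9
  t1: f9 cd ef 0b
  t2: cd ef f9 0b

RES = [0xcd, 0xef, 0xf9, 0x0b]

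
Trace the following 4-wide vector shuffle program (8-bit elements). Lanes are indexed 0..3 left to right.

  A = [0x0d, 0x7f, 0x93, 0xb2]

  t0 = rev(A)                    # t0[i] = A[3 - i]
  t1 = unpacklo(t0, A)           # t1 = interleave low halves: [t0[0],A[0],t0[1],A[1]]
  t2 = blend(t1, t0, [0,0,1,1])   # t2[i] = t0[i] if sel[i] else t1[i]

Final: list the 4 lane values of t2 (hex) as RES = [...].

RES = [0xb2, 0x0d, 0x7f, 0x0d]

→ t0 |b2|93|7f|0d|
→ t1 |b2|0d|93|7f|
→ t2 |b2|0d|7f|0d|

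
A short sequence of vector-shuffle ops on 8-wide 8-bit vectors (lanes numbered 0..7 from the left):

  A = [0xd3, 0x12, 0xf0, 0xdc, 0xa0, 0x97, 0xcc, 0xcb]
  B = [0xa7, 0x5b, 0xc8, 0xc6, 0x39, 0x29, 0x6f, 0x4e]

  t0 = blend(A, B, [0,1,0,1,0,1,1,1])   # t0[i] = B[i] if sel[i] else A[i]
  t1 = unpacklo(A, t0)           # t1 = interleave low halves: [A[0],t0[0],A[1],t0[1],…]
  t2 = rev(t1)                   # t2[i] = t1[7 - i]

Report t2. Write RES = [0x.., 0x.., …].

→ t0 |d3|5b|f0|c6|a0|29|6f|4e|
→ t1 |d3|d3|12|5b|f0|f0|dc|c6|
→ t2 |c6|dc|f0|f0|5b|12|d3|d3|

RES = [0xc6, 0xdc, 0xf0, 0xf0, 0x5b, 0x12, 0xd3, 0xd3]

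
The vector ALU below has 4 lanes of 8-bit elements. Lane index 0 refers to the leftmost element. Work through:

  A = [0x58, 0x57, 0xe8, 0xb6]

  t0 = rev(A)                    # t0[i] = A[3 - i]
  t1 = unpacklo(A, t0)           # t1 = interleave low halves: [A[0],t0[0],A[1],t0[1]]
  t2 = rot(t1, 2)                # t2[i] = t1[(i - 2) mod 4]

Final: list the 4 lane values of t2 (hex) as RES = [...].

t0 = [0xb6, 0xe8, 0x57, 0x58]
t1 = [0x58, 0xb6, 0x57, 0xe8]
t2 = [0x57, 0xe8, 0x58, 0xb6]

RES = [ 0x57  0xe8  0x58  0xb6 ]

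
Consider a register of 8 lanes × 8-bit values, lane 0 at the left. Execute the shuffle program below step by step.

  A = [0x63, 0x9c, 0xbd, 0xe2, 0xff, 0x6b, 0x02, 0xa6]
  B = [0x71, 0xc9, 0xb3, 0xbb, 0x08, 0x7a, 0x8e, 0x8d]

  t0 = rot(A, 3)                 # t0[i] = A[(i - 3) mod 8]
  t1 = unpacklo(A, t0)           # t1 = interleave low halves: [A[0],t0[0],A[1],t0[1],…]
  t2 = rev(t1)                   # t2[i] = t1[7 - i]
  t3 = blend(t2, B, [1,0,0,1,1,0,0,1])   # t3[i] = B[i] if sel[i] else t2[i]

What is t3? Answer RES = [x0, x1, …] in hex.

→ t0 |6b|02|a6|63|9c|bd|e2|ff|
→ t1 |63|6b|9c|02|bd|a6|e2|63|
→ t2 |63|e2|a6|bd|02|9c|6b|63|
→ t3 |71|e2|a6|bb|08|9c|6b|8d|

RES = [0x71, 0xe2, 0xa6, 0xbb, 0x08, 0x9c, 0x6b, 0x8d]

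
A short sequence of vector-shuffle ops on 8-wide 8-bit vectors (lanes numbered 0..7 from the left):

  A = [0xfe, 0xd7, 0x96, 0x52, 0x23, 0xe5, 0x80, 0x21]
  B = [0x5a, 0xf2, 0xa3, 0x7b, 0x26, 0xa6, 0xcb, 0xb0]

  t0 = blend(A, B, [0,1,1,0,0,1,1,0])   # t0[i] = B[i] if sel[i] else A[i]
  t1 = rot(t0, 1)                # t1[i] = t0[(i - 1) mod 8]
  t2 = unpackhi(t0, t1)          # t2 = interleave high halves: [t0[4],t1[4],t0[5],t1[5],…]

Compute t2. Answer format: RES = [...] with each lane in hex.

RES = [0x23, 0x52, 0xa6, 0x23, 0xcb, 0xa6, 0x21, 0xcb]

  t0: fe f2 a3 52 23 a6 cb 21
  t1: 21 fe f2 a3 52 23 a6 cb
  t2: 23 52 a6 23 cb a6 21 cb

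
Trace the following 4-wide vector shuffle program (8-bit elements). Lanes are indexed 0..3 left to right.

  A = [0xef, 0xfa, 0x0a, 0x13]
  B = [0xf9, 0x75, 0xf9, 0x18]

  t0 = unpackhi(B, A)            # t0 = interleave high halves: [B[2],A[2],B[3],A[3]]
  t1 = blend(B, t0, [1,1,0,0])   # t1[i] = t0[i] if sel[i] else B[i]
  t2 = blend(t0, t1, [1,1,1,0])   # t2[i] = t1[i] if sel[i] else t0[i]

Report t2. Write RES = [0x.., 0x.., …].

RES = [ 0xf9  0x0a  0xf9  0x13 ]

→ t0 |f9|0a|18|13|
→ t1 |f9|0a|f9|18|
→ t2 |f9|0a|f9|13|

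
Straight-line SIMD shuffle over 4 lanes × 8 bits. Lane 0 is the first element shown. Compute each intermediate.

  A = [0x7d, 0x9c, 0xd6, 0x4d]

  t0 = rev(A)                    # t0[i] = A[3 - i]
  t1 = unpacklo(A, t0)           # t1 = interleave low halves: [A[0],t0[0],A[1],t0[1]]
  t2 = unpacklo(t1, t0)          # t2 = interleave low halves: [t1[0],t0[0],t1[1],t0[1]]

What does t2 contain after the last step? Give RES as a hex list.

RES = [0x7d, 0x4d, 0x4d, 0xd6]

t0 = [0x4d, 0xd6, 0x9c, 0x7d]
t1 = [0x7d, 0x4d, 0x9c, 0xd6]
t2 = [0x7d, 0x4d, 0x4d, 0xd6]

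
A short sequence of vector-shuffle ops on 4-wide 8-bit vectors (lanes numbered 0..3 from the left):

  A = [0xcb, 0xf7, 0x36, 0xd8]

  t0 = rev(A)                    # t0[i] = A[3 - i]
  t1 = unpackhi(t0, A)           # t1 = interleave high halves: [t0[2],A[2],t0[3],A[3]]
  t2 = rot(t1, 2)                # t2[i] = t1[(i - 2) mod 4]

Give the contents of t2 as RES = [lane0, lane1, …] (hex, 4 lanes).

t0 = [0xd8, 0x36, 0xf7, 0xcb]
t1 = [0xf7, 0x36, 0xcb, 0xd8]
t2 = [0xcb, 0xd8, 0xf7, 0x36]

RES = [0xcb, 0xd8, 0xf7, 0x36]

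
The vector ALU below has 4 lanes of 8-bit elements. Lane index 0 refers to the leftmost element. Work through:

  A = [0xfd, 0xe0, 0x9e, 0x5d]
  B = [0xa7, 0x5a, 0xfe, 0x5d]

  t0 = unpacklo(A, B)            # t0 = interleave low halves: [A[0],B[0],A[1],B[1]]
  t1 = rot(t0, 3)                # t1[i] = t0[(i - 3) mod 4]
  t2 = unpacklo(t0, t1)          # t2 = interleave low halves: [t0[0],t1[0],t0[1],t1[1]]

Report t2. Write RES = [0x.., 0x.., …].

RES = [0xfd, 0xa7, 0xa7, 0xe0]

  t0: fd a7 e0 5a
  t1: a7 e0 5a fd
  t2: fd a7 a7 e0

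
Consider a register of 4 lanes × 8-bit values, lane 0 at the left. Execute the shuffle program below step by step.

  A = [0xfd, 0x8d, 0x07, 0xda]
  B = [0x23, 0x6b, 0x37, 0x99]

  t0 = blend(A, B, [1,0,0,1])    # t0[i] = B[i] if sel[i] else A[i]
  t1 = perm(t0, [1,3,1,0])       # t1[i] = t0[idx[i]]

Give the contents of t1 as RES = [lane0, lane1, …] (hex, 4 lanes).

  t0: 23 8d 07 99
  t1: 8d 99 8d 23

RES = [0x8d, 0x99, 0x8d, 0x23]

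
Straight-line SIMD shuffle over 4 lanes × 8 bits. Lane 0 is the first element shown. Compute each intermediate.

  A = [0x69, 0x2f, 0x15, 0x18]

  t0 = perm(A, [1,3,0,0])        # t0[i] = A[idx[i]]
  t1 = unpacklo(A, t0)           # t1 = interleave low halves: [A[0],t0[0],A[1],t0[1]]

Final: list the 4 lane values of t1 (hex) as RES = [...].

  t0: 2f 18 69 69
  t1: 69 2f 2f 18

RES = [ 0x69  0x2f  0x2f  0x18 ]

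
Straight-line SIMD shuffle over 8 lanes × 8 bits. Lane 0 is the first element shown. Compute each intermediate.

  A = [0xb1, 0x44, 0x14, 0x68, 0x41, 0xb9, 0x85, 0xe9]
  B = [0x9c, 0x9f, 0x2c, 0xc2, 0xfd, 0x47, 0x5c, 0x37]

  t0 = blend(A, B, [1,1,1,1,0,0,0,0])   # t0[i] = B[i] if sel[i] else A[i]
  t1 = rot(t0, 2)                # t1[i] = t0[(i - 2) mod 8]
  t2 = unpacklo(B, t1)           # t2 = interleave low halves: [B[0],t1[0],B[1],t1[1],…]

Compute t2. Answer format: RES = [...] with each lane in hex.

→ t0 |9c|9f|2c|c2|41|b9|85|e9|
→ t1 |85|e9|9c|9f|2c|c2|41|b9|
→ t2 |9c|85|9f|e9|2c|9c|c2|9f|

RES = [ 0x9c  0x85  0x9f  0xe9  0x2c  0x9c  0xc2  0x9f ]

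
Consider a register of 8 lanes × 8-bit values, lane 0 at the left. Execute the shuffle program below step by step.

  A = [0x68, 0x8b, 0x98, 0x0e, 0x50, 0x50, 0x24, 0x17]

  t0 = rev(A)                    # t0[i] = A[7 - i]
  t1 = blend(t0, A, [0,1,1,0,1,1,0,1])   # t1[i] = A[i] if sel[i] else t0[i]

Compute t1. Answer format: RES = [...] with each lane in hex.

  t0: 17 24 50 50 0e 98 8b 68
  t1: 17 8b 98 50 50 50 8b 17

RES = [ 0x17  0x8b  0x98  0x50  0x50  0x50  0x8b  0x17 ]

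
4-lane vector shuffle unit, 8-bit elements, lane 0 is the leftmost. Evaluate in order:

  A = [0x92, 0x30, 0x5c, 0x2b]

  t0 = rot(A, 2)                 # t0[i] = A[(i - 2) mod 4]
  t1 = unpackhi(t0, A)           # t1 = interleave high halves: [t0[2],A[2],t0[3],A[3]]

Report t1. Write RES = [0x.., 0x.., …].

RES = [0x92, 0x5c, 0x30, 0x2b]

t0 = [0x5c, 0x2b, 0x92, 0x30]
t1 = [0x92, 0x5c, 0x30, 0x2b]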